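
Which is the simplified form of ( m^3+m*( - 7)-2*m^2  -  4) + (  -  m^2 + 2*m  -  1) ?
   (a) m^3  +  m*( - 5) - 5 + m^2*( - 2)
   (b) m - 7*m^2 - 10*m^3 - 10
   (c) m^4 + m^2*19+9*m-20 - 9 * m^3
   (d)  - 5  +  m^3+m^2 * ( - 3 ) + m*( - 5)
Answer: d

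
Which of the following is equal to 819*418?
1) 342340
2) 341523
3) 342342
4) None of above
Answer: 3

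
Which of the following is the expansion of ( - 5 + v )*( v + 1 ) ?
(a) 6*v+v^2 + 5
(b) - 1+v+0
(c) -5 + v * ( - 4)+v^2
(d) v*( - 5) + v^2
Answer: c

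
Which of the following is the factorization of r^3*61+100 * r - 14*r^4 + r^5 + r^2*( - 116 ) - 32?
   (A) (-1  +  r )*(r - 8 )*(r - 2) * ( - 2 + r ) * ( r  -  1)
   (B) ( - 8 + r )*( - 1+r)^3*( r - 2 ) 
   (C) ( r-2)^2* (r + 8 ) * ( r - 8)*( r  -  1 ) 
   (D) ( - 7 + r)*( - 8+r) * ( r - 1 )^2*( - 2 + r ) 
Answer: A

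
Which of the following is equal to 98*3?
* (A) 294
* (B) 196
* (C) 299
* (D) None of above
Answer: A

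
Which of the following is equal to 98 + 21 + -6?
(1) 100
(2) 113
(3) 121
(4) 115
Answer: 2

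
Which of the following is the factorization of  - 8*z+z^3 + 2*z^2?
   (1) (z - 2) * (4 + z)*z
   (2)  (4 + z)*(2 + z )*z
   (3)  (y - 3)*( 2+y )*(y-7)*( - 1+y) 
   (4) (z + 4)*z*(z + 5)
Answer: 1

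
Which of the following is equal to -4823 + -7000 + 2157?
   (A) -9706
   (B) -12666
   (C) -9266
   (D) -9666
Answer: D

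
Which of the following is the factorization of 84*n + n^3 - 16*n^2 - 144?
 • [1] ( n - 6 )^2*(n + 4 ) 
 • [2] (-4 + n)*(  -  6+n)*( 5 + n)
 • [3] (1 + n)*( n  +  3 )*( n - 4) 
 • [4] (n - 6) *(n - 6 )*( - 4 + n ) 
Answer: 4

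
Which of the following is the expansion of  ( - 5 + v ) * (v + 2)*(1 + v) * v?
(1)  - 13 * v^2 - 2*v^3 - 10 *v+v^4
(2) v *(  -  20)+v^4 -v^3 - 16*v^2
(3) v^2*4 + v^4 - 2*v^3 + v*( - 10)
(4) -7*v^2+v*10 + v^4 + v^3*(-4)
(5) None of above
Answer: 1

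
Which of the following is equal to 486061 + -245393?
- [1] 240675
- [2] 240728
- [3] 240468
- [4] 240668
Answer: 4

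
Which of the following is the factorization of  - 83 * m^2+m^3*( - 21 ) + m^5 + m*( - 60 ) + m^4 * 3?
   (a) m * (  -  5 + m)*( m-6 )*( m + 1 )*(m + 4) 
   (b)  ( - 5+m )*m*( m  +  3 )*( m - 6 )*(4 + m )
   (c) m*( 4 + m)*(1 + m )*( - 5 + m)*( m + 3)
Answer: c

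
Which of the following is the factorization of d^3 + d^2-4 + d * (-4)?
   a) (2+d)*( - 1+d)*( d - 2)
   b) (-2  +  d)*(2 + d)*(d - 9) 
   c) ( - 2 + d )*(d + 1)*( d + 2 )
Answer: c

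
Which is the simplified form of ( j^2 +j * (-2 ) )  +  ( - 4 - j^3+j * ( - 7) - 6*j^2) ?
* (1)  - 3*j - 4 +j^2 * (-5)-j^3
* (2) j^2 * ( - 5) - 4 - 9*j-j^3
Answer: 2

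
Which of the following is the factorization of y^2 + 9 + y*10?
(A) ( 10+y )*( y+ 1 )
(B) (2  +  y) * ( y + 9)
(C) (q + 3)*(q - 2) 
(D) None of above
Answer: D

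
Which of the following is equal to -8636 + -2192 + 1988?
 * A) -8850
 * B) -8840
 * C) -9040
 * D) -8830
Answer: B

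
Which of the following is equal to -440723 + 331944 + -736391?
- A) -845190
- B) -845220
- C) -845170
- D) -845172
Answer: C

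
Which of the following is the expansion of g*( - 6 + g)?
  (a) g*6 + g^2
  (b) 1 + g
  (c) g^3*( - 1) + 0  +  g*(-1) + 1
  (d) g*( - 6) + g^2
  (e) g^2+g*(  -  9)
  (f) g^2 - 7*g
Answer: d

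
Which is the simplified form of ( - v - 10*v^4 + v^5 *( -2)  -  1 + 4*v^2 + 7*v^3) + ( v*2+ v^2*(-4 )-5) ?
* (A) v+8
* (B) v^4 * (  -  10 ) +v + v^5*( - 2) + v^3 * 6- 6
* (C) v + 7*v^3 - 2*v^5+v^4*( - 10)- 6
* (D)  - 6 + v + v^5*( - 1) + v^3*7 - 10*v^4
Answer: C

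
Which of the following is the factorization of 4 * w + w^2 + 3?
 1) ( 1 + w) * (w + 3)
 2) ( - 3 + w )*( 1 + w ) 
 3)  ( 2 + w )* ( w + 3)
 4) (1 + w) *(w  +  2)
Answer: 1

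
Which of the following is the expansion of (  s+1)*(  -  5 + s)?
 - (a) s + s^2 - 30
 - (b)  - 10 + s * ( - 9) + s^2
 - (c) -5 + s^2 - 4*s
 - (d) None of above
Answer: c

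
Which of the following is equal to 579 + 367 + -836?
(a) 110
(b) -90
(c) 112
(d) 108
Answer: a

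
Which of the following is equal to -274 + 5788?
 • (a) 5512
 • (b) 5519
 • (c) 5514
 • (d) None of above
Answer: c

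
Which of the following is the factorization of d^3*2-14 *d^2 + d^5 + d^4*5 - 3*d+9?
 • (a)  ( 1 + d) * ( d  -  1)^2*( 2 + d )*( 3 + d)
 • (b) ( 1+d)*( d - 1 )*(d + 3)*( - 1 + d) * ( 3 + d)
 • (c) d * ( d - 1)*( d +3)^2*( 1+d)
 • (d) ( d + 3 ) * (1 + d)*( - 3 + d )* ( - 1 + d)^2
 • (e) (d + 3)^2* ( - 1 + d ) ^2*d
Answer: b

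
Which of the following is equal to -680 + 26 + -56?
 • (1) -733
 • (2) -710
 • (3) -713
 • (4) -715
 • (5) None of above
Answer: 2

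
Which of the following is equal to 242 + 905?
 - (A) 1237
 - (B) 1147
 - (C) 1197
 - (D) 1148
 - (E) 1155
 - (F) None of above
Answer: B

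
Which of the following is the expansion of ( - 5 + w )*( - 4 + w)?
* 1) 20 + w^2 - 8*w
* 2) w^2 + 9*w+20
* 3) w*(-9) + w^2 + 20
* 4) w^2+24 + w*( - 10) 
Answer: 3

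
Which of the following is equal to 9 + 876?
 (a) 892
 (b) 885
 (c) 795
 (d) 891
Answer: b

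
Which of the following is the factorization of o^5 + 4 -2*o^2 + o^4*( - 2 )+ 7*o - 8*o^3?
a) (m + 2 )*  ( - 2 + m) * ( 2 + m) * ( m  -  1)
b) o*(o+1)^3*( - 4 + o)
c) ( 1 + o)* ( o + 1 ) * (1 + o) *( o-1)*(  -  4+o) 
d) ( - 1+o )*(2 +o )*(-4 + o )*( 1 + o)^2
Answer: c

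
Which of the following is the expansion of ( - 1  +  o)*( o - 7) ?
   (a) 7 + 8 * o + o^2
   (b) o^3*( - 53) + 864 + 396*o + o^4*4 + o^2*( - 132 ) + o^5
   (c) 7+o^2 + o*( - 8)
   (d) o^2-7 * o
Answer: c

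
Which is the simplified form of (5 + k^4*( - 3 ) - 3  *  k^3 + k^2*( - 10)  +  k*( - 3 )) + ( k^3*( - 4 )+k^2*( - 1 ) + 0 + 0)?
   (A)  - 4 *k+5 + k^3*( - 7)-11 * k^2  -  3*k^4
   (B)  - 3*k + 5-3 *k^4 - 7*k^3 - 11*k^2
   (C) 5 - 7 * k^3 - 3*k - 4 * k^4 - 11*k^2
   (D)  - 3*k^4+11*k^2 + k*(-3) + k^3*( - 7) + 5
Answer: B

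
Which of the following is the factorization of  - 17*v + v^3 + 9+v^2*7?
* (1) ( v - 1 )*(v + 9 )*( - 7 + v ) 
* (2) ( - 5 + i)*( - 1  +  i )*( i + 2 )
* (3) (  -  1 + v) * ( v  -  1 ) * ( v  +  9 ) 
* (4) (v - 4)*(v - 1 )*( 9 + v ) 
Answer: 3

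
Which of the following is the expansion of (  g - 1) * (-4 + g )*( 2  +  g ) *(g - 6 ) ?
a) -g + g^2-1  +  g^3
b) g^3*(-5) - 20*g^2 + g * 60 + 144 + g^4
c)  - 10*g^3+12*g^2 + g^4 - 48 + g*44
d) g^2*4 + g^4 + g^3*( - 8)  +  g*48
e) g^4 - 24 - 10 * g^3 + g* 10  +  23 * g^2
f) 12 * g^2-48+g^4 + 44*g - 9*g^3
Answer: f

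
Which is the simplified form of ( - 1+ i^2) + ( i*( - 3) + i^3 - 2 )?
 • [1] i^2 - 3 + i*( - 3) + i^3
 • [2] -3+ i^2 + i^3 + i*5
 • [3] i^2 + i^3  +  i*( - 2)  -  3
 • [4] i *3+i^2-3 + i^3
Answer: 1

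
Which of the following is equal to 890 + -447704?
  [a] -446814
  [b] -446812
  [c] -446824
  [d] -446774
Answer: a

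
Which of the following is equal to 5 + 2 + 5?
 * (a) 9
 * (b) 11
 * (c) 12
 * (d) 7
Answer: c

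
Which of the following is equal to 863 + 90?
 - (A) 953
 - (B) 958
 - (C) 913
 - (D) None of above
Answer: A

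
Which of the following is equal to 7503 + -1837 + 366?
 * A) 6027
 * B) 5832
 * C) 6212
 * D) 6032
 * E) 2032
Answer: D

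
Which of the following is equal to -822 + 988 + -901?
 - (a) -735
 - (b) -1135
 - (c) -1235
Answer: a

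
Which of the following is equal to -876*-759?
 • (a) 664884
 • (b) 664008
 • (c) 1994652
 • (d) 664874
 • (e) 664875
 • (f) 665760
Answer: a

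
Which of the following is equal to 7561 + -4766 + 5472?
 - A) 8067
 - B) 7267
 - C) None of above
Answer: C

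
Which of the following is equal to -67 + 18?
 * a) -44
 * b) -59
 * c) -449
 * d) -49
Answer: d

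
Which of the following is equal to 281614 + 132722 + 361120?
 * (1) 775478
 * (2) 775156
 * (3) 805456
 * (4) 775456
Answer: 4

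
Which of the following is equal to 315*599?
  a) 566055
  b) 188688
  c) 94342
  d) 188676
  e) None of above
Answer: e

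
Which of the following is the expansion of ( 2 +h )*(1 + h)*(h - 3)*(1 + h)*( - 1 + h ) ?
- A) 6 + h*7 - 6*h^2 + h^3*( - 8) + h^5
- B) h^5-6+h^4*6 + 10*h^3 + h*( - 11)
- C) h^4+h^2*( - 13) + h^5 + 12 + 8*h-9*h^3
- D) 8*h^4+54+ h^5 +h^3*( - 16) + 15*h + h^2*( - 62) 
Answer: A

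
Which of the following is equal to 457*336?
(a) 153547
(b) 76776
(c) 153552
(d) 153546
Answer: c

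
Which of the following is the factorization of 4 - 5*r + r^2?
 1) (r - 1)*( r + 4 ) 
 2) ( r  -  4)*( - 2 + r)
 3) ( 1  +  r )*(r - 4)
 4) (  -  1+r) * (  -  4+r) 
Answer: 4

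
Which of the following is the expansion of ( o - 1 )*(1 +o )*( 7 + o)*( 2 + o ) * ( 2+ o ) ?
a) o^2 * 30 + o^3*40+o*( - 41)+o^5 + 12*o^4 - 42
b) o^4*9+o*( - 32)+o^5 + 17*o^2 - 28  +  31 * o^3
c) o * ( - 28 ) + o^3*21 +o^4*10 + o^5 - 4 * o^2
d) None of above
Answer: d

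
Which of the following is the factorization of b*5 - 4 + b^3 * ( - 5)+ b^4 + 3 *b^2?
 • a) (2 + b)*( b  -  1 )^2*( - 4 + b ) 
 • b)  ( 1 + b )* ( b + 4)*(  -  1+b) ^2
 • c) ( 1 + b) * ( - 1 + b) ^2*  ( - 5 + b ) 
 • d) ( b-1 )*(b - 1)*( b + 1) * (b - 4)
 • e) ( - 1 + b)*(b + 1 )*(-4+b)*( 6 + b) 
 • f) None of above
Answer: d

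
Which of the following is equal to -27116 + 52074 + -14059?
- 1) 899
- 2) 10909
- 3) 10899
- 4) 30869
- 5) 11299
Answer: 3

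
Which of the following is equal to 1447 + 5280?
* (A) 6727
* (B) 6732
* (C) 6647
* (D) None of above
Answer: A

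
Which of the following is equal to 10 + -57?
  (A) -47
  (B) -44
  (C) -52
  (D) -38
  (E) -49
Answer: A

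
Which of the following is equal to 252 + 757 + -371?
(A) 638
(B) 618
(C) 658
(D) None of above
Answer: A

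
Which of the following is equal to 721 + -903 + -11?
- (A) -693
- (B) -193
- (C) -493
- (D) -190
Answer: B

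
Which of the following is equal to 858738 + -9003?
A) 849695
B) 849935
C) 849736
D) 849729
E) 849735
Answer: E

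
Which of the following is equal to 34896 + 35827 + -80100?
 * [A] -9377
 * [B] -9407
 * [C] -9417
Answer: A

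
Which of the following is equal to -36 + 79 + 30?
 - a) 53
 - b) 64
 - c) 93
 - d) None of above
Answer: d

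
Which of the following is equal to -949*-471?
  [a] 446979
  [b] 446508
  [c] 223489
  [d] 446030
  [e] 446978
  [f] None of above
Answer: a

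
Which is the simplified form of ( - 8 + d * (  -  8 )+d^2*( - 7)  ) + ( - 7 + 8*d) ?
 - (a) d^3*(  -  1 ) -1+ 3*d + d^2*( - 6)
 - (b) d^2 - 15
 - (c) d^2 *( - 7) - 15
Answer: c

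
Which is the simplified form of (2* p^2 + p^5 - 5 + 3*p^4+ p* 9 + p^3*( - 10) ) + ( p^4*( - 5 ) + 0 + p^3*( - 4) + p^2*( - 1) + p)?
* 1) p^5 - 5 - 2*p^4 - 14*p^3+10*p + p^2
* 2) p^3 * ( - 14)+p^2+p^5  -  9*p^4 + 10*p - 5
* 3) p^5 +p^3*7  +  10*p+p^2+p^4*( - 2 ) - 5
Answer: 1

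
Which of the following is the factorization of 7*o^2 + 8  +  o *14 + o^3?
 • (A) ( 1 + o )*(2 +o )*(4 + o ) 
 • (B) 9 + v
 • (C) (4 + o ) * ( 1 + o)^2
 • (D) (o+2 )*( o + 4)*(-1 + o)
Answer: A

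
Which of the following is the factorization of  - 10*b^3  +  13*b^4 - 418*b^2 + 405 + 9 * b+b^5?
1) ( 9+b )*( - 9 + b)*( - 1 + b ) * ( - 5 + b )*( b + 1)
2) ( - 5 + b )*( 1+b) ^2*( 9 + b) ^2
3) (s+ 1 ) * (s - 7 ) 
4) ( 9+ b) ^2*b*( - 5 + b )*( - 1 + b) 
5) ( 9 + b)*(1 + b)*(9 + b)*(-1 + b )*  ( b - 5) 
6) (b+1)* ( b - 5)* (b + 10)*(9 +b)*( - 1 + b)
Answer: 5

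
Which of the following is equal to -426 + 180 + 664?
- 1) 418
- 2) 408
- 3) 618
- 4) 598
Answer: 1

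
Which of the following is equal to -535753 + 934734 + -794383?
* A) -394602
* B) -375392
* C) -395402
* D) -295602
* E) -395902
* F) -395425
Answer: C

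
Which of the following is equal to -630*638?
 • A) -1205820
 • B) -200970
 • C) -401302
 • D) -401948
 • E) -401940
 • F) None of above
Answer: E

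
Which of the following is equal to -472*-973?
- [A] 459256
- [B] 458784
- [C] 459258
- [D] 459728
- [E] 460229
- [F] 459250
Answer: A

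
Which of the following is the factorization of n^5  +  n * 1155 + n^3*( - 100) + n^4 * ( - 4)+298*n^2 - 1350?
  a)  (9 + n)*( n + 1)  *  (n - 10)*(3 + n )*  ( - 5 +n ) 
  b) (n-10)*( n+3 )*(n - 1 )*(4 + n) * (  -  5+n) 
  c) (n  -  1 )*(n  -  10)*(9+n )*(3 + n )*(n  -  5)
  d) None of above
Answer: c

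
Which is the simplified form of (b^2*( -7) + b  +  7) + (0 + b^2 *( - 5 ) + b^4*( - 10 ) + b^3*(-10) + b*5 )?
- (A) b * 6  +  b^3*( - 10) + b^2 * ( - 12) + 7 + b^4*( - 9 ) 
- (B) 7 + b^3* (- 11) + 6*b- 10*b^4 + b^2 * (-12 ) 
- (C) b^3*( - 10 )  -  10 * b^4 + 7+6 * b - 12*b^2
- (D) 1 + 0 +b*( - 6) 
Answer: C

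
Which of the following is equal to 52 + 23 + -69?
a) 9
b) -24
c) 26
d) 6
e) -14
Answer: d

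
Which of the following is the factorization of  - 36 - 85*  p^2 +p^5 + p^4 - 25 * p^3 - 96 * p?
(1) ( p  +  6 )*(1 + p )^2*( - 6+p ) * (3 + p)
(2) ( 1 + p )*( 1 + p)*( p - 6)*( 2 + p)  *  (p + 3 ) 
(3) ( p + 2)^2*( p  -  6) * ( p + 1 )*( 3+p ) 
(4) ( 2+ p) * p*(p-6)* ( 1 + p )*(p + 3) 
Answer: 2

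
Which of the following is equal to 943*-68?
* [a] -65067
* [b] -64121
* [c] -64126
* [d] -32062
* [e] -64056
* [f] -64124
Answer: f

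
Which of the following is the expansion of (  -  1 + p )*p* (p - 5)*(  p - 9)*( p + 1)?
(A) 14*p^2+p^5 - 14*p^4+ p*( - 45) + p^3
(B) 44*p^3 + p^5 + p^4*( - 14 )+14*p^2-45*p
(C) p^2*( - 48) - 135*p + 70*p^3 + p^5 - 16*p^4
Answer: B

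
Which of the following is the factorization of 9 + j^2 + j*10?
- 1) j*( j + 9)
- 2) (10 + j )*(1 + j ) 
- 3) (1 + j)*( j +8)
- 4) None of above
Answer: 4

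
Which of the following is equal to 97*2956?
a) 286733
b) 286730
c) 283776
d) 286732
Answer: d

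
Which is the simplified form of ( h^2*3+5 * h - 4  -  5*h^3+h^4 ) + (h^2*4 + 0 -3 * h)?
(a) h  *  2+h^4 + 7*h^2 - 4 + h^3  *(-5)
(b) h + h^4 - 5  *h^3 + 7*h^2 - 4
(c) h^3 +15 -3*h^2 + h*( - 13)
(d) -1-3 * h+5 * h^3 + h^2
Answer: a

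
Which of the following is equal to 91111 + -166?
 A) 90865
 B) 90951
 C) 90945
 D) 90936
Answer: C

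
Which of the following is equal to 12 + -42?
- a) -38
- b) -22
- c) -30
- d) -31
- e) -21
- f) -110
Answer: c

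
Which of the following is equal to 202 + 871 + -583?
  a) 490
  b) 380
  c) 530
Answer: a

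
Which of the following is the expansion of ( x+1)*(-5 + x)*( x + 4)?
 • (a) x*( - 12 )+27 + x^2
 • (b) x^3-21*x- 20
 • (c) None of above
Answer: b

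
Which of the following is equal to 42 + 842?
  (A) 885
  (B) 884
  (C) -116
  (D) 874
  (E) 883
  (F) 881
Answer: B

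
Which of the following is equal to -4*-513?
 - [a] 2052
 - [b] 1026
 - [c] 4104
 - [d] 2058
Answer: a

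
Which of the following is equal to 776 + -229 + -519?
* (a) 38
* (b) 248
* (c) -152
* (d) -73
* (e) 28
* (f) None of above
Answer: e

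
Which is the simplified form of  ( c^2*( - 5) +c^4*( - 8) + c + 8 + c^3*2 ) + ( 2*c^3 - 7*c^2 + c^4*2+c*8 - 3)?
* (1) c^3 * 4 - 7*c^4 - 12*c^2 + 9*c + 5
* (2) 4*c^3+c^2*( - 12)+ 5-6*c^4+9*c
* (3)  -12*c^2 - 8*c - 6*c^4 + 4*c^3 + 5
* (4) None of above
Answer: 2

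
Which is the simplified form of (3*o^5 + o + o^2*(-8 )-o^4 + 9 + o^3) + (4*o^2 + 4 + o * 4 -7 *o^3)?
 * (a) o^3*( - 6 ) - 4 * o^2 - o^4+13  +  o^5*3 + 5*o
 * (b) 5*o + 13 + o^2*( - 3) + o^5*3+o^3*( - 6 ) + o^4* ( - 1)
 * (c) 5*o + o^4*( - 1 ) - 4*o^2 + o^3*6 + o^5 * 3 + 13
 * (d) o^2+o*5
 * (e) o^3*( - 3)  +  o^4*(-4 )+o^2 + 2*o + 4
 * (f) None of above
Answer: a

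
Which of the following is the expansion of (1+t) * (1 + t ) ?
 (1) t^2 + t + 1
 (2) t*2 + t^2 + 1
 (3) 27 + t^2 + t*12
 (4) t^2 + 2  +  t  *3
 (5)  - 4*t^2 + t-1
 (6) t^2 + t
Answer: 2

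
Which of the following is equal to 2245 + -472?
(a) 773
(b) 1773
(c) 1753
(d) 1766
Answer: b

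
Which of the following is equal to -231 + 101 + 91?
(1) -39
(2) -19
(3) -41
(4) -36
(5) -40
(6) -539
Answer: 1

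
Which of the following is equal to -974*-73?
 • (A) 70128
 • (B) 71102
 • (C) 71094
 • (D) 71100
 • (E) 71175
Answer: B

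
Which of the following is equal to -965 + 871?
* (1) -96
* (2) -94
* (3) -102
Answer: 2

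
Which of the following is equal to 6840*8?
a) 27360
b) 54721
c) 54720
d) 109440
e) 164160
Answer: c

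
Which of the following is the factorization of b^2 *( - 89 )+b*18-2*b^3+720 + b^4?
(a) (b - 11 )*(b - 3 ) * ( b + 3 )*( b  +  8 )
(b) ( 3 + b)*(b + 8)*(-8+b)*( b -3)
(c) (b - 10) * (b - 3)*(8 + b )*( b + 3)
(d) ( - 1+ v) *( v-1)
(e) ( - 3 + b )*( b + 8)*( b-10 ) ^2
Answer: c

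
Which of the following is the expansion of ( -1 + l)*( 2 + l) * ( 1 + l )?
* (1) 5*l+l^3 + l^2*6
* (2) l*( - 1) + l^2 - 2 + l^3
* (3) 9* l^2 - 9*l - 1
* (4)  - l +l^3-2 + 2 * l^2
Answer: 4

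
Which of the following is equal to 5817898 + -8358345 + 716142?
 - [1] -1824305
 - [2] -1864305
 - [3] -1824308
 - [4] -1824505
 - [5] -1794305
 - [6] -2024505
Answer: 1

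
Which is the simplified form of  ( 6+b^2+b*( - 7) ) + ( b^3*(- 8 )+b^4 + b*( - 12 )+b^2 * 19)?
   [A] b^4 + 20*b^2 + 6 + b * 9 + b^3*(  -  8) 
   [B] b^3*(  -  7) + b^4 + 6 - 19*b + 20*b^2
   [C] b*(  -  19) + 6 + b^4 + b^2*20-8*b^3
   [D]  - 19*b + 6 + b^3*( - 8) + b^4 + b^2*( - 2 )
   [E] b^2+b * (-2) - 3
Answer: C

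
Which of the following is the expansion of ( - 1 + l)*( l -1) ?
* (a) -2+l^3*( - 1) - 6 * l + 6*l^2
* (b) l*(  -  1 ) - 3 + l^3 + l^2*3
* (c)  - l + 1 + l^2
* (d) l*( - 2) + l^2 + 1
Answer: d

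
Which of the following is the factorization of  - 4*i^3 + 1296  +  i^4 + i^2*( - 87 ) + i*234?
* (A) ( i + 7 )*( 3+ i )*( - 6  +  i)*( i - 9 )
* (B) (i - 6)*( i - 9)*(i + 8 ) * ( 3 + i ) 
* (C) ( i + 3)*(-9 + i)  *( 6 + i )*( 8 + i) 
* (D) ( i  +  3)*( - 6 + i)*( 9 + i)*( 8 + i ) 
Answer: B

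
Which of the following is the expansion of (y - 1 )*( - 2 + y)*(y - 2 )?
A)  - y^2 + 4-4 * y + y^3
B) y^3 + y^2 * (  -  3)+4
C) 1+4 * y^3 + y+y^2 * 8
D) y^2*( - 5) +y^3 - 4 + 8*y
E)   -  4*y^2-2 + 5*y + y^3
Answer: D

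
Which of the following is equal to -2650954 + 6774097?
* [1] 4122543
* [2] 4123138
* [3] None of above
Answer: 3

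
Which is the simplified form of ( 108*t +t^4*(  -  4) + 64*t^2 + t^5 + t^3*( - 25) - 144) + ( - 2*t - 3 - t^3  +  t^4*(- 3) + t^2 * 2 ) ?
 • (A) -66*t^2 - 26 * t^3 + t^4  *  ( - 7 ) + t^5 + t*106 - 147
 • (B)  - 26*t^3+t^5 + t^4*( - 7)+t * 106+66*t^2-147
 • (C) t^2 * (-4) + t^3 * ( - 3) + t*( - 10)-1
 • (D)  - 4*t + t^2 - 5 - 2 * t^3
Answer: B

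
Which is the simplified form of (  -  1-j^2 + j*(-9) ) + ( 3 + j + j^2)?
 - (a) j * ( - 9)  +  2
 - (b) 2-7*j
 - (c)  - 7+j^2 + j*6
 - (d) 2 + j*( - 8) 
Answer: d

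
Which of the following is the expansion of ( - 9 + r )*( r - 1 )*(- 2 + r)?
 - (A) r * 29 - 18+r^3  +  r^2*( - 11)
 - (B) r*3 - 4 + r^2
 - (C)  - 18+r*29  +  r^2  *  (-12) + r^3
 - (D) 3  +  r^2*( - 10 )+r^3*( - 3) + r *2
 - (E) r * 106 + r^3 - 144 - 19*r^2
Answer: C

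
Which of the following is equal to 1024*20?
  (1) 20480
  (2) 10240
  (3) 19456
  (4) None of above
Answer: 1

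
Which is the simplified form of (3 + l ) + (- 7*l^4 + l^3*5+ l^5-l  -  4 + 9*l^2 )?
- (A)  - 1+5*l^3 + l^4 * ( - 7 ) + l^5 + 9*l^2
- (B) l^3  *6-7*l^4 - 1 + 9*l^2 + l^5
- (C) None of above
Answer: A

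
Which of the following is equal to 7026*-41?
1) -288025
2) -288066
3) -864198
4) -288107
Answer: 2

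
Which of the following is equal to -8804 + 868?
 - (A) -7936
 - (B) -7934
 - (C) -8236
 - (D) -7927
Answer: A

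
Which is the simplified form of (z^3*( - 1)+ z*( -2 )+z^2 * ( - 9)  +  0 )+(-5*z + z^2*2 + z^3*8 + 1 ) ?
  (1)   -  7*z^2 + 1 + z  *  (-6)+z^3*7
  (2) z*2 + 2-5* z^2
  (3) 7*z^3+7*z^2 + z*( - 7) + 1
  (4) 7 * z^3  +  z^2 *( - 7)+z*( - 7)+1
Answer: 4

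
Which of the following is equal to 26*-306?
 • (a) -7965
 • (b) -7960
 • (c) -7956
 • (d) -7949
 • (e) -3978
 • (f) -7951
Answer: c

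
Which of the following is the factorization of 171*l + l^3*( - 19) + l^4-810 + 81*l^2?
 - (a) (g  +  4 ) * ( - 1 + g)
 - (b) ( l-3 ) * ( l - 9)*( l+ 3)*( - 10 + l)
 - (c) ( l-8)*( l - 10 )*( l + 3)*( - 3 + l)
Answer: b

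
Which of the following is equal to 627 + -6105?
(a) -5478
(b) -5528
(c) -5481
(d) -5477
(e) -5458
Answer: a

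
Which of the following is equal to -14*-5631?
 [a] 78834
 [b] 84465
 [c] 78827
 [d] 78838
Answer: a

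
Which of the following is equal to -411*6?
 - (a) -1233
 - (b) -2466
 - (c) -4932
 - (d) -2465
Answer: b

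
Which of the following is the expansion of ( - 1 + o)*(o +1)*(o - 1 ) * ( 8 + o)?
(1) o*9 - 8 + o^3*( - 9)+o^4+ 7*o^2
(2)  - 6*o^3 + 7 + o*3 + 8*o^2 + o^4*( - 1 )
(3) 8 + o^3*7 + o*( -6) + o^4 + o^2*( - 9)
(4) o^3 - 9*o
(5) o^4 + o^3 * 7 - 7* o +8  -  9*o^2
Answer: 5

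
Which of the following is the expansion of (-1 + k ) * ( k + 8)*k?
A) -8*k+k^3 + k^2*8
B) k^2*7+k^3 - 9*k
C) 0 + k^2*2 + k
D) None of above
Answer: D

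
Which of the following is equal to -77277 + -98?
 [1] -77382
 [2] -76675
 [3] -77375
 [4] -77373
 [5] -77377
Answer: 3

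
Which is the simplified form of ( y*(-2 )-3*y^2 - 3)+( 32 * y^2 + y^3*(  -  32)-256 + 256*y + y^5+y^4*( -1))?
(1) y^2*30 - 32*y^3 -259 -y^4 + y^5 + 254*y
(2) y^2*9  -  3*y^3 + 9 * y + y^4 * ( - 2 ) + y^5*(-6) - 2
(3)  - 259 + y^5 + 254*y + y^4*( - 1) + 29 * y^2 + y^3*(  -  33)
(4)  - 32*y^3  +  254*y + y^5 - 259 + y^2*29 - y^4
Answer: 4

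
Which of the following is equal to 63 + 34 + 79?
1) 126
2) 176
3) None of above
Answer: 2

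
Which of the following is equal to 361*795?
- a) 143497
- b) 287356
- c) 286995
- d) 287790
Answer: c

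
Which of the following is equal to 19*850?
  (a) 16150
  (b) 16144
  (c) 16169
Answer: a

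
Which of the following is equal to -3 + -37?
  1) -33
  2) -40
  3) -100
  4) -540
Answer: 2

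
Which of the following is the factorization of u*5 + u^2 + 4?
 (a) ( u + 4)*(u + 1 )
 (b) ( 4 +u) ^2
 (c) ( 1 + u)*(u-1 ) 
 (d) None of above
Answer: a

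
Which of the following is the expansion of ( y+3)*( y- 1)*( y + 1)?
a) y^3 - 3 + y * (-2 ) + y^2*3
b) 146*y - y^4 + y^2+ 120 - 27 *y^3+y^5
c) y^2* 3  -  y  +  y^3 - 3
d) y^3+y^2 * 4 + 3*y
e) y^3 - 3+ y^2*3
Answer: c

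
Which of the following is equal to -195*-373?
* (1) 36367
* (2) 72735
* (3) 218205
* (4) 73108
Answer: 2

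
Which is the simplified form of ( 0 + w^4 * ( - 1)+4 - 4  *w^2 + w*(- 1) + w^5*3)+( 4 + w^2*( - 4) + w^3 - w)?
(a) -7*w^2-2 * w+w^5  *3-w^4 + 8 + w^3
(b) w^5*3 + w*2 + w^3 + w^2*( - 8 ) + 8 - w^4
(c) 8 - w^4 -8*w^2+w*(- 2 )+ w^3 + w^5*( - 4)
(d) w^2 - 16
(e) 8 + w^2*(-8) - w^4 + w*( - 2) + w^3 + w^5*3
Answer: e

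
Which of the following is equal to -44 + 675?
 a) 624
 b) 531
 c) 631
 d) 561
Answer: c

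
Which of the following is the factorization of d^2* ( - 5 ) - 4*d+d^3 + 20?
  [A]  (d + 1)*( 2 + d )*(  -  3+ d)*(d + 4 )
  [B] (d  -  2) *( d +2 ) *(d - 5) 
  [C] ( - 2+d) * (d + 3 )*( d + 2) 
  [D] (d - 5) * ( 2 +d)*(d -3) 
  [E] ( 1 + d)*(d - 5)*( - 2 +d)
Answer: B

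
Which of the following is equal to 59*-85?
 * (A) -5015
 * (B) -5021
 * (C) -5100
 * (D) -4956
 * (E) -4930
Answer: A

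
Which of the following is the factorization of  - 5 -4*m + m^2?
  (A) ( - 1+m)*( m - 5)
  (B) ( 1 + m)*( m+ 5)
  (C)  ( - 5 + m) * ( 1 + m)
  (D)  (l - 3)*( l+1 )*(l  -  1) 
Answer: C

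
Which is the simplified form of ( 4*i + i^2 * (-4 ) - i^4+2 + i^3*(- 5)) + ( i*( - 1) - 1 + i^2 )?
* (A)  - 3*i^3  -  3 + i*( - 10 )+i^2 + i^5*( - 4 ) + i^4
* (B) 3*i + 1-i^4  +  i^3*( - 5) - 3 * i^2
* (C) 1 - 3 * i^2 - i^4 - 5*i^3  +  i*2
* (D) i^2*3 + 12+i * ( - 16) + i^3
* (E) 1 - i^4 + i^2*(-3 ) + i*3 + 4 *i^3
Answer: B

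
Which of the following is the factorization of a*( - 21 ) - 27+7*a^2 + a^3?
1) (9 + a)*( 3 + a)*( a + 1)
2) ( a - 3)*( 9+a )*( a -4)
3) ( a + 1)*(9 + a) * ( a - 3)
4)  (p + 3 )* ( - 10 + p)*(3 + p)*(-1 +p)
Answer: 3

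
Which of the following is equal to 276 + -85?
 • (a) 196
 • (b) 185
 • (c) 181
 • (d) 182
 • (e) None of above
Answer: e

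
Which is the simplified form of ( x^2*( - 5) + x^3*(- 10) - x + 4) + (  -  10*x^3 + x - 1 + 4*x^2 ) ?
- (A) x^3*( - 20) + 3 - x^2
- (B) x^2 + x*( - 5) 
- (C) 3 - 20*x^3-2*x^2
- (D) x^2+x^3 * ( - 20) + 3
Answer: A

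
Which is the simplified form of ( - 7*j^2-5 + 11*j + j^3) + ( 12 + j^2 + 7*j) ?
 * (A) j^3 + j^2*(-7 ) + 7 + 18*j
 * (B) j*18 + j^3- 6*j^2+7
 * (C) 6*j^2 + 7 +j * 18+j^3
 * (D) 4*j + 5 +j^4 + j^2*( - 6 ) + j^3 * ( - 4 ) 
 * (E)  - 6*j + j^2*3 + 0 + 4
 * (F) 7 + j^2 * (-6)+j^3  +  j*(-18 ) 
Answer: B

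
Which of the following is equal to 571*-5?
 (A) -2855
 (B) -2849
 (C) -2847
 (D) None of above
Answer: A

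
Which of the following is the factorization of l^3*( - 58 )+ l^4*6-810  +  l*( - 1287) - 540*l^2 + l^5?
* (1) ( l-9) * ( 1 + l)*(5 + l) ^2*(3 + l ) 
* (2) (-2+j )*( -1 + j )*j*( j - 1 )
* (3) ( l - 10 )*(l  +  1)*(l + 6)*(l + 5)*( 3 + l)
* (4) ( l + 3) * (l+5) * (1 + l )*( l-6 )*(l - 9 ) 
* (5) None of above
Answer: 5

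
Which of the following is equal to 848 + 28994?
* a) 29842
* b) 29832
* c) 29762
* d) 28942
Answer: a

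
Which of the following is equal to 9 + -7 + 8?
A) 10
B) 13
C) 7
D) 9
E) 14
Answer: A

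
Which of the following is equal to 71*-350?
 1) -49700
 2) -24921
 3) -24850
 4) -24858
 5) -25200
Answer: 3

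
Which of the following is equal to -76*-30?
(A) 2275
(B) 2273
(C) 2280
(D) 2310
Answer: C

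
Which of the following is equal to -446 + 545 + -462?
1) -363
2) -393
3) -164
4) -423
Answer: 1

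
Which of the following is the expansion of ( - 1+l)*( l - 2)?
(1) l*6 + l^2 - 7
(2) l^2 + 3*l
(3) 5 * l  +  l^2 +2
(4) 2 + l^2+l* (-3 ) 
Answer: 4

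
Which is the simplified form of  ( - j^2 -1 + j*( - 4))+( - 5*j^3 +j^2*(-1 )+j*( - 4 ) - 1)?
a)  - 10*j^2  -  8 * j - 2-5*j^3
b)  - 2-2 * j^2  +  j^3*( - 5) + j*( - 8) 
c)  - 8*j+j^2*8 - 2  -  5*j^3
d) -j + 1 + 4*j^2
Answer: b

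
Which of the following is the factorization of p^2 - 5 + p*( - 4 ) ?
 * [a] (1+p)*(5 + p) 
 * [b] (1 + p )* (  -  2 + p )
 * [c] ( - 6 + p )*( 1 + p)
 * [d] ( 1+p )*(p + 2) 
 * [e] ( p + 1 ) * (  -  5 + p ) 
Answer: e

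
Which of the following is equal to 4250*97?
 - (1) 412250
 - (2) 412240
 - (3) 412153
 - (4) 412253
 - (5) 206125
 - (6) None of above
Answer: 1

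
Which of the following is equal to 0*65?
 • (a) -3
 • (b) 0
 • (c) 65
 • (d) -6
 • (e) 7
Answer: b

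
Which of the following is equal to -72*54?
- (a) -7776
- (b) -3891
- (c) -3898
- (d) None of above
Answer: d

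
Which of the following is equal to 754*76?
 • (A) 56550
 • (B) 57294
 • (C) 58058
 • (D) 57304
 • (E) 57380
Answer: D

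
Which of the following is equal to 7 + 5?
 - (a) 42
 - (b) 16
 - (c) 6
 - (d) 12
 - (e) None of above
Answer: d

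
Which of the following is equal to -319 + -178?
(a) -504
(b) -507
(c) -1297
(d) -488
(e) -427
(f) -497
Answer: f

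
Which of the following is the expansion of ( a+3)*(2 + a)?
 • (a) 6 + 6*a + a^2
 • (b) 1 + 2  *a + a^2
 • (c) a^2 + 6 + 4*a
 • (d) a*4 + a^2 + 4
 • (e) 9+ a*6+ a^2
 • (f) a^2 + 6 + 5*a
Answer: f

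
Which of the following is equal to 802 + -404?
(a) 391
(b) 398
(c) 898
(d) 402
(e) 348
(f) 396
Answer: b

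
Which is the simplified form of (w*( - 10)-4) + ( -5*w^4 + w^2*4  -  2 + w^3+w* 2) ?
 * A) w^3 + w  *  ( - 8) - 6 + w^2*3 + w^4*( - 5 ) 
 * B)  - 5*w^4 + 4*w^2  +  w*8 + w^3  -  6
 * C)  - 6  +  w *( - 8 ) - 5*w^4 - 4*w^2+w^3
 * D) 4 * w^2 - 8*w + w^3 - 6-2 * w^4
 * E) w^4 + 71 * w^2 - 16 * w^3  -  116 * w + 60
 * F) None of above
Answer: F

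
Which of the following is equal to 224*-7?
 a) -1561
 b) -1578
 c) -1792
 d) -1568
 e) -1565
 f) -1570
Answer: d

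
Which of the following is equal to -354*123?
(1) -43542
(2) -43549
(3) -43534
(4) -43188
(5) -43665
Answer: 1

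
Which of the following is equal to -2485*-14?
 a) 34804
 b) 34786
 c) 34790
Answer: c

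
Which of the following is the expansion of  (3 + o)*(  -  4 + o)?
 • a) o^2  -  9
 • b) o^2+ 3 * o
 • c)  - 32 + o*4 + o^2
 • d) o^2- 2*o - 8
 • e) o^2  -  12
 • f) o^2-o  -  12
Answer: f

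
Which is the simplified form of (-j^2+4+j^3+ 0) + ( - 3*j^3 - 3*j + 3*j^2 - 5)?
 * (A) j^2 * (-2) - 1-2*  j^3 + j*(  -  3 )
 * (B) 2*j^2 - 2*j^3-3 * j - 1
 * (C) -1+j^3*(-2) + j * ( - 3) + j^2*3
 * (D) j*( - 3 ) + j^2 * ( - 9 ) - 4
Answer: B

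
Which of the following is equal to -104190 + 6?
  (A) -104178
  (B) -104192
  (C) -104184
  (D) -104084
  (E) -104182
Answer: C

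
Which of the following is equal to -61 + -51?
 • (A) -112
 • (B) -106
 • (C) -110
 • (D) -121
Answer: A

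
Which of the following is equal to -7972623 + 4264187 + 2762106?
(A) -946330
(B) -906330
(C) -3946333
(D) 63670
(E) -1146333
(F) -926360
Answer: A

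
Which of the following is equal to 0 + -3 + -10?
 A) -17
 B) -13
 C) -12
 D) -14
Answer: B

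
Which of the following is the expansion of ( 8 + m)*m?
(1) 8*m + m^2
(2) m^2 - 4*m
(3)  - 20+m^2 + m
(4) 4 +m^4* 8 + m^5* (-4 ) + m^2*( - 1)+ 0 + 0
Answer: 1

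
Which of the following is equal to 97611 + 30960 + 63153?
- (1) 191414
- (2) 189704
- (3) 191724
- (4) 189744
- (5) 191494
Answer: 3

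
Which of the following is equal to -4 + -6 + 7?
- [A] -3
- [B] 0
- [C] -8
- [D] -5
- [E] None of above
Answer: A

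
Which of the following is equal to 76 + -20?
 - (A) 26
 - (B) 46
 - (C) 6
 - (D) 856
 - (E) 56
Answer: E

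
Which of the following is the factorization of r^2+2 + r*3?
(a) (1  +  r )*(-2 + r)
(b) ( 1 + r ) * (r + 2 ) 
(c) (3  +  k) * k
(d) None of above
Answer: b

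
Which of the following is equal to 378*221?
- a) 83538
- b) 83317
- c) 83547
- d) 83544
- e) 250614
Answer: a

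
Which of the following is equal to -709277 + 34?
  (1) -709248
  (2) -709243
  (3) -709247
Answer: 2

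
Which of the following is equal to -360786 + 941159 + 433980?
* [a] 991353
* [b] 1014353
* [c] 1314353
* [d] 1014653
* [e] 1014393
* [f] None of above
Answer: b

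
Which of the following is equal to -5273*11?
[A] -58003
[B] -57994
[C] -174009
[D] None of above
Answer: A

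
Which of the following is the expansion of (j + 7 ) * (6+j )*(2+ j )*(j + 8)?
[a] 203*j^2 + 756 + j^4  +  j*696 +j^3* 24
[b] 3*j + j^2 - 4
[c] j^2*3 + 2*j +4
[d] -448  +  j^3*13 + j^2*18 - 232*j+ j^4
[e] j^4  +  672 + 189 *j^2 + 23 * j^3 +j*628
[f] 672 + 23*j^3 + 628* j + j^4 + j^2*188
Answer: f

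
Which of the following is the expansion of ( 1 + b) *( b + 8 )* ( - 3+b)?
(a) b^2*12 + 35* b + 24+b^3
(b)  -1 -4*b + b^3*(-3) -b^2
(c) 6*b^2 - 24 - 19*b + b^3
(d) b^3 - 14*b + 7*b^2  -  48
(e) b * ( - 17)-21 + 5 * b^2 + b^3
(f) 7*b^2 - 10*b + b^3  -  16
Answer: c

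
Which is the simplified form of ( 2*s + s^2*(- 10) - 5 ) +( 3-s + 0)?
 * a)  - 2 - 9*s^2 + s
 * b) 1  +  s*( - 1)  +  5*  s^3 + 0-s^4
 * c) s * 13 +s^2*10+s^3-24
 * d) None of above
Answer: d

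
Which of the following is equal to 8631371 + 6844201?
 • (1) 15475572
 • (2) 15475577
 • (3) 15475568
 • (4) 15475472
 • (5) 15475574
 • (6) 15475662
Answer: 1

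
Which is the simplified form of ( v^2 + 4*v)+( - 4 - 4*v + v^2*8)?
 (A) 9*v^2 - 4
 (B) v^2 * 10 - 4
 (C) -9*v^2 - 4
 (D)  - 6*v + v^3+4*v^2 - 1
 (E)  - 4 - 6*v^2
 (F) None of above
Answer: A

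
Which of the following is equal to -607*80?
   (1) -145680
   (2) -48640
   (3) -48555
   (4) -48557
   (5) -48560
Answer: 5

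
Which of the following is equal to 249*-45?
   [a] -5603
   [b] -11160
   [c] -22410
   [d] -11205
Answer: d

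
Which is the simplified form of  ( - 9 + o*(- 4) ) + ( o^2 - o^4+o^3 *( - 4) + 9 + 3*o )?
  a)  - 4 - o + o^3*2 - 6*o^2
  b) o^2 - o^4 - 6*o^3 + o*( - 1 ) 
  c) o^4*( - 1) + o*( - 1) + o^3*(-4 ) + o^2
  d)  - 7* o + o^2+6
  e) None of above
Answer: c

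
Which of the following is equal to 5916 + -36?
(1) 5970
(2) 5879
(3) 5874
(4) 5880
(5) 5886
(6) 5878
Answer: 4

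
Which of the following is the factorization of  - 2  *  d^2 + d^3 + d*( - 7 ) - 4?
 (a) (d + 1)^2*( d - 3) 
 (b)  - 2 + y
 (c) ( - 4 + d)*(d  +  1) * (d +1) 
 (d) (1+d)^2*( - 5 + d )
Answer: c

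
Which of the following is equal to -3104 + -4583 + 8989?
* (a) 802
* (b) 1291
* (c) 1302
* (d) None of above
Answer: c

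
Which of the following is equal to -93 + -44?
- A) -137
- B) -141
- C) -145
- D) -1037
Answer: A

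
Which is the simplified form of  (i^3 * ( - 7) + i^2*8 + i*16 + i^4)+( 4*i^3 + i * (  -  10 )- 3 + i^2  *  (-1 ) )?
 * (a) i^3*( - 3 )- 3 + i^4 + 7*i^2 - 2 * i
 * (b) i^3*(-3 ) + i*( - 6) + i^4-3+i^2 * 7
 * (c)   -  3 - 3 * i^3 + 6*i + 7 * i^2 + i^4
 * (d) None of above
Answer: c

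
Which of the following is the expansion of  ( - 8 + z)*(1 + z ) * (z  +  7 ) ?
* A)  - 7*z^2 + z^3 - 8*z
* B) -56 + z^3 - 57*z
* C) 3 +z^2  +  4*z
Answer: B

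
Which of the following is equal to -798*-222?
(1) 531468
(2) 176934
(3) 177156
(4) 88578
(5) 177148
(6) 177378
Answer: 3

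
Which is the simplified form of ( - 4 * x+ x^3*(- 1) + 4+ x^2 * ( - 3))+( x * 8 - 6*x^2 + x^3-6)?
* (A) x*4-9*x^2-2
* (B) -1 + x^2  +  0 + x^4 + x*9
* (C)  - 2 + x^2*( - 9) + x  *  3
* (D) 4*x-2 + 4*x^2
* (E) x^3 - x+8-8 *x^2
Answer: A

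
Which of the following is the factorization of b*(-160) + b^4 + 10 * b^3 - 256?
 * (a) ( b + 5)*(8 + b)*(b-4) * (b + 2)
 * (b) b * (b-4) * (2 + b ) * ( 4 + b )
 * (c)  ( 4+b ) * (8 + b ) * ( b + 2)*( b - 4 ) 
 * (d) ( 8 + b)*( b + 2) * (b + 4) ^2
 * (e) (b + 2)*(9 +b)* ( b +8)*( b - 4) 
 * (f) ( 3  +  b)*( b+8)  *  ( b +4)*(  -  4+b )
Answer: c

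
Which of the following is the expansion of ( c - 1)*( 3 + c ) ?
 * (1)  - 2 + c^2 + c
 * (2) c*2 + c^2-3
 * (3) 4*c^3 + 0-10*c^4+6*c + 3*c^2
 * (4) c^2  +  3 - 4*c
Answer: 2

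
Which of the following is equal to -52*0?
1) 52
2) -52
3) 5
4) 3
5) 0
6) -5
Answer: 5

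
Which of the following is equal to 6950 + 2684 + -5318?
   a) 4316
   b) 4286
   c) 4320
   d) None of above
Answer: a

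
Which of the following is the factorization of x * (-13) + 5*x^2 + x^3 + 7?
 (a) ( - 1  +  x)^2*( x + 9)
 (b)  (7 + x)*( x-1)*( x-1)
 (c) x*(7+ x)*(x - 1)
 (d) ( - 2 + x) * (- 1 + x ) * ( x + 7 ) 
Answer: b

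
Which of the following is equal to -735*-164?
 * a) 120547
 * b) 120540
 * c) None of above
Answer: b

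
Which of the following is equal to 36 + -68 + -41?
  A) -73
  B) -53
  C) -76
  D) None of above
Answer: A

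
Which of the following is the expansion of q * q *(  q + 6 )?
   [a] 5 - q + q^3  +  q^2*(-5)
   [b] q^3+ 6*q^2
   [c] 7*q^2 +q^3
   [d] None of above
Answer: b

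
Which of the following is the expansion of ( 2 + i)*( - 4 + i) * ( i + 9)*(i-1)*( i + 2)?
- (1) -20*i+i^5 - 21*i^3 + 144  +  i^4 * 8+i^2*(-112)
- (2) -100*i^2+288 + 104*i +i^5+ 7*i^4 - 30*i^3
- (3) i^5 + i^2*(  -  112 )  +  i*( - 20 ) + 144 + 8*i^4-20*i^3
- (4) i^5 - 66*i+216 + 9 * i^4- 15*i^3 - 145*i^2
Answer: 1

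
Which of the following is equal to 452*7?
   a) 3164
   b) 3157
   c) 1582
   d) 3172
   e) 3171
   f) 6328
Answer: a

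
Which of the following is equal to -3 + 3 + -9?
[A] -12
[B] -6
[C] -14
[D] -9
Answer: D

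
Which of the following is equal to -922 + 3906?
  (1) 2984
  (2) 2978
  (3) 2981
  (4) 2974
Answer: 1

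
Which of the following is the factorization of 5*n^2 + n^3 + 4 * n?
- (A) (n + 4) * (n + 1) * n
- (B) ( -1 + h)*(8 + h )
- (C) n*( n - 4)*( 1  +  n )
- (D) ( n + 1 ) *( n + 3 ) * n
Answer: A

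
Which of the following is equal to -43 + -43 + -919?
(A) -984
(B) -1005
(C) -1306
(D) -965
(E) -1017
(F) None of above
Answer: B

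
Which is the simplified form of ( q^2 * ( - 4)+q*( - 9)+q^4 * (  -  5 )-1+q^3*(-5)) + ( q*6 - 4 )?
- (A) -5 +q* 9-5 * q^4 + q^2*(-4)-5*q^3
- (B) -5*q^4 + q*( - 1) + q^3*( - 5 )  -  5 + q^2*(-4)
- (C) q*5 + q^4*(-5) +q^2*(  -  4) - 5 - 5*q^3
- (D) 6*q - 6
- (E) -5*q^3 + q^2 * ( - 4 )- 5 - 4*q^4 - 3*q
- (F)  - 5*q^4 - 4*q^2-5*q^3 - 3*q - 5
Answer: F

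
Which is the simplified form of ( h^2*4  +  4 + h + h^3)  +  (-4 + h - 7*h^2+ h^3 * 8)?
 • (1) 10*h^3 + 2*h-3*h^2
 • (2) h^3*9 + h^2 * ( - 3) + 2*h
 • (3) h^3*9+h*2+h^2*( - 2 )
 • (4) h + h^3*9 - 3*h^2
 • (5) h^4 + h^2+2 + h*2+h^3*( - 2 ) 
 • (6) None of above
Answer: 2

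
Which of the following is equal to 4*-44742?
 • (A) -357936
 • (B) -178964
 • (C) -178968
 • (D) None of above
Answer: C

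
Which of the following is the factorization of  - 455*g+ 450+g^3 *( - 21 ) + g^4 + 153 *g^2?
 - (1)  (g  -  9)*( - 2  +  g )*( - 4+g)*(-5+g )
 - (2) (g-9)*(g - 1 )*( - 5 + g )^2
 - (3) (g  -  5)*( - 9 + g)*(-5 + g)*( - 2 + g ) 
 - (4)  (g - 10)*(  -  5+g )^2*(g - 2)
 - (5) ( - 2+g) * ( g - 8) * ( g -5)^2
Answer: 3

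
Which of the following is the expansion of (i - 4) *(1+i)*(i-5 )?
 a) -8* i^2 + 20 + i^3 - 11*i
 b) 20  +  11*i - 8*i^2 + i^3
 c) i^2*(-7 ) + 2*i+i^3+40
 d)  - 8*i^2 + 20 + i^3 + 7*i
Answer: b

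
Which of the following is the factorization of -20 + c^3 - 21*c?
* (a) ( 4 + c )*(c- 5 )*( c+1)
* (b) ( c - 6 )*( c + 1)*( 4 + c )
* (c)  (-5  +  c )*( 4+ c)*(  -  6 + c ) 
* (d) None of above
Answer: a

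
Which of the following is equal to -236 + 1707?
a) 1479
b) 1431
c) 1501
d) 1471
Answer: d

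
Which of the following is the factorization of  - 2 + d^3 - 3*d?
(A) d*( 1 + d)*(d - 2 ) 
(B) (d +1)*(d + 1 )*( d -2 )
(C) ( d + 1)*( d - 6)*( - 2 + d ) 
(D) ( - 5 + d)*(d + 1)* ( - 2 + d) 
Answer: B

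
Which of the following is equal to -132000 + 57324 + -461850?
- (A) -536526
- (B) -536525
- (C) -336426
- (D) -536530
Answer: A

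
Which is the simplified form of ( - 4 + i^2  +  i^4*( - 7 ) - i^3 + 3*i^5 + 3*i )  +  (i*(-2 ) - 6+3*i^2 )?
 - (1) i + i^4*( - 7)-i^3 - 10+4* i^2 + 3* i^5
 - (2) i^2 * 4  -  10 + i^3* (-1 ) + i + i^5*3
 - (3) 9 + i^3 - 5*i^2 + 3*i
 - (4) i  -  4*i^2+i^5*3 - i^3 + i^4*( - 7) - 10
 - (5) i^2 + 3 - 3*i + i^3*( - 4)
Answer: 1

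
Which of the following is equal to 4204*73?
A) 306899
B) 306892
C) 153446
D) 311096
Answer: B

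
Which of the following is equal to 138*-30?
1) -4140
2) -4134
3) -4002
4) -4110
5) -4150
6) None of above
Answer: 1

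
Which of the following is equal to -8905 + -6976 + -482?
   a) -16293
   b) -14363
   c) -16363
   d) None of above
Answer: c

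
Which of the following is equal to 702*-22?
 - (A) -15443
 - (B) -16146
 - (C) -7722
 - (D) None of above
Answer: D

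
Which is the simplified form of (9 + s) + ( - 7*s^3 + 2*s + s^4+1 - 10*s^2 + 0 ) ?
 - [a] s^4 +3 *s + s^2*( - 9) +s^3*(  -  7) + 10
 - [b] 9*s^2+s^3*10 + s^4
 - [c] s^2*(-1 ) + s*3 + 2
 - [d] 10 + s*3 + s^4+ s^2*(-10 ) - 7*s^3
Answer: d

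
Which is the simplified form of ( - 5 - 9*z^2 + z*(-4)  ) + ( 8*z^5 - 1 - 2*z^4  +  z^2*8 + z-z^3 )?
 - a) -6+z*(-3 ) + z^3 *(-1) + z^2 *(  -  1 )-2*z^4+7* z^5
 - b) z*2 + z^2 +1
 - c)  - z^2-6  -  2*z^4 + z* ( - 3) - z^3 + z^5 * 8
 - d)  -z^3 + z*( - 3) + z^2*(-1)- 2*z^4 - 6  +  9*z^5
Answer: c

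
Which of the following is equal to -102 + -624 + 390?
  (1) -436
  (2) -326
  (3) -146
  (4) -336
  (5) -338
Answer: 4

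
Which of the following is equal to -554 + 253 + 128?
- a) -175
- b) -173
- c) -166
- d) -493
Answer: b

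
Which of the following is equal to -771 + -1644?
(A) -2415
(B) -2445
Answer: A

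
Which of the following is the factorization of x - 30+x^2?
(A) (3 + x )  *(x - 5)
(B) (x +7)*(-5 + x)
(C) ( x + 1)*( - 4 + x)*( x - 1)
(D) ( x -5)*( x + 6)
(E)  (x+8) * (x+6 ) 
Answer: D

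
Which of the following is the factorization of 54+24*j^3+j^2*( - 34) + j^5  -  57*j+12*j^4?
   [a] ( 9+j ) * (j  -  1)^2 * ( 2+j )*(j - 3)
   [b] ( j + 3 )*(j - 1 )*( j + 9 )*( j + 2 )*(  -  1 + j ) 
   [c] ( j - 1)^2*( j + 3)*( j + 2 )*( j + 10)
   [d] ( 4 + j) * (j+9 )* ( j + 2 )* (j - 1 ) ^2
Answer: b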